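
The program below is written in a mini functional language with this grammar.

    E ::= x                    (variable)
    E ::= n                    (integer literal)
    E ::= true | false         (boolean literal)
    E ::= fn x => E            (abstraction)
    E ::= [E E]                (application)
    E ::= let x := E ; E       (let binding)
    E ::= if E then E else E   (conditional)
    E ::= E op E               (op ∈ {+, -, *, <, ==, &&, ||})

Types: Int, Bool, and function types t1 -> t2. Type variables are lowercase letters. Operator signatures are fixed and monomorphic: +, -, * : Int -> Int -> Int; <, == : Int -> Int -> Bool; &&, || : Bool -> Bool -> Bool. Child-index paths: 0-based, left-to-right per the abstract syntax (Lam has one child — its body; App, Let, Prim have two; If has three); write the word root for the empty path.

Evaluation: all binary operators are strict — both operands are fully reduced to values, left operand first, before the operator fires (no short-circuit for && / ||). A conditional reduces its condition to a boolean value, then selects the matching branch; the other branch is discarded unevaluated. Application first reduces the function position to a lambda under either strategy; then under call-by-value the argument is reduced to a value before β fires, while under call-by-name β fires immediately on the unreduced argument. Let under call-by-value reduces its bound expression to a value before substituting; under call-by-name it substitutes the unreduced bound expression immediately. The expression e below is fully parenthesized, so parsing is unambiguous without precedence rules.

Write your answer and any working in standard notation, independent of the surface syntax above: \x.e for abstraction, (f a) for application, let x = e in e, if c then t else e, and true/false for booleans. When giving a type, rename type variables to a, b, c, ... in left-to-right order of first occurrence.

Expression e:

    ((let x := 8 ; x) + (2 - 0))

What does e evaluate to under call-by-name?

Answer: 10

Working:
step 0: ((let x = 8 in x) + (2 - 0))
step 1: [let@0] (8 + (2 - 0))
step 2: [delta@1] (8 + 2)
step 3: [delta@root] 10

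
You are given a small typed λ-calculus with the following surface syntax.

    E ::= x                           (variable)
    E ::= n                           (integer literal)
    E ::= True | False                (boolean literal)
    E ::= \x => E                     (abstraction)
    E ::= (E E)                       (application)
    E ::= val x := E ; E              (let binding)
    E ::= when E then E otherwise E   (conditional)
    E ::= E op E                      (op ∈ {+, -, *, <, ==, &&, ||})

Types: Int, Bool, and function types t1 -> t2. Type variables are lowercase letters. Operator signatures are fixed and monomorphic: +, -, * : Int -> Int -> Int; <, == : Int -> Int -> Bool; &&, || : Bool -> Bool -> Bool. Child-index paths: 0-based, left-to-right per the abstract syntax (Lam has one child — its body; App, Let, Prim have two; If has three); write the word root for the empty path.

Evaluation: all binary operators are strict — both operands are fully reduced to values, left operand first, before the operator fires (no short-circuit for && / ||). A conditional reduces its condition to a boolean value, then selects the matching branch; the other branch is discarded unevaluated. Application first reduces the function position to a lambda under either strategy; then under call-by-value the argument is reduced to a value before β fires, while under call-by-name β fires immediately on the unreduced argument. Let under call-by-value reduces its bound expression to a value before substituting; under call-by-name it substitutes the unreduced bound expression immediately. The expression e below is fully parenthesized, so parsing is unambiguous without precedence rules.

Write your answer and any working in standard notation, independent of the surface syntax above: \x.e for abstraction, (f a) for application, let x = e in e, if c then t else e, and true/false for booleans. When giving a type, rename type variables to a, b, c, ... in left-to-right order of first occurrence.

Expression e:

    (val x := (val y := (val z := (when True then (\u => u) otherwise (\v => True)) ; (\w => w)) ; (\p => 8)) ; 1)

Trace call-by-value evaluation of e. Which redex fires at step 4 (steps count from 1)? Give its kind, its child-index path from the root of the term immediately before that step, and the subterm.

Working:
step 0: (let x = (let y = (let z = (if true then (\u.u) else (\v.true)) in (\w.w)) in (\p.8)) in 1)
step 1: [if@0.0.0] (let x = (let y = (let z = (\u.u) in (\w.w)) in (\p.8)) in 1)
step 2: [let@0.0] (let x = (let y = (\w.w) in (\p.8)) in 1)
step 3: [let@0] (let x = (\p.8) in 1)
step 4: [let@root] 1

Answer: let at root : (let x = (\p.8) in 1)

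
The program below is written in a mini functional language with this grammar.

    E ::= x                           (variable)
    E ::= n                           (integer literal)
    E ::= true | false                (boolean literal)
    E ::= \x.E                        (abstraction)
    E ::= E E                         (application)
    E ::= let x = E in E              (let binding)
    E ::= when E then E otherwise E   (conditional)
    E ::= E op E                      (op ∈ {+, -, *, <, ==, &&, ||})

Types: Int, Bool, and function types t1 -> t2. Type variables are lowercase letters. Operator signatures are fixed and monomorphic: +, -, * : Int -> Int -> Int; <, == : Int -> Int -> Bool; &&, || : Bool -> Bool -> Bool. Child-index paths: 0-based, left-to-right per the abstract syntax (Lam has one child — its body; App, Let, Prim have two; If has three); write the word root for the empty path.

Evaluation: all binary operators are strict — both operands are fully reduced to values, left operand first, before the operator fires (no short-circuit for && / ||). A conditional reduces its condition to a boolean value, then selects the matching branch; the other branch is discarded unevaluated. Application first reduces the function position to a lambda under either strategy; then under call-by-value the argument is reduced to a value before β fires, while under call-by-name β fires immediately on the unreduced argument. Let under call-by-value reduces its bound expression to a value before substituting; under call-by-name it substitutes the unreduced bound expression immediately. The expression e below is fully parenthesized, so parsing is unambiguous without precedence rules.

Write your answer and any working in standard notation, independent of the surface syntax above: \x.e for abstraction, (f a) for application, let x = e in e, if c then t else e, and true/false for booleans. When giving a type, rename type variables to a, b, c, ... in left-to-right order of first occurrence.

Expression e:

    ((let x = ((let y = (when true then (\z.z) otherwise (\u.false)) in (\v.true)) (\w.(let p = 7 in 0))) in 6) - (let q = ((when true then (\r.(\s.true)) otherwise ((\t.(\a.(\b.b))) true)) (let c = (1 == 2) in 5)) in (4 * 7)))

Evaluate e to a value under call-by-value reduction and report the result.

Trace:
step 0: ((let x = ((let y = (if true then (\z.z) else (\u.false)) in (\v.true)) (\w.(let p = 7 in 0))) in 6) - (let q = ((if true then (\r.(\s.true)) else ((\t.(\a.(\b.b))) true)) (let c = (1 == 2) in 5)) in (4 * 7)))
step 1: [if@0.0.0.0] ((let x = ((let y = (\z.z) in (\v.true)) (\w.(let p = 7 in 0))) in 6) - (let q = ((if true then (\r.(\s.true)) else ((\t.(\a.(\b.b))) true)) (let c = (1 == 2) in 5)) in (4 * 7)))
step 2: [let@0.0.0] ((let x = ((\v.true) (\w.(let p = 7 in 0))) in 6) - (let q = ((if true then (\r.(\s.true)) else ((\t.(\a.(\b.b))) true)) (let c = (1 == 2) in 5)) in (4 * 7)))
step 3: [beta@0.0] ((let x = true in 6) - (let q = ((if true then (\r.(\s.true)) else ((\t.(\a.(\b.b))) true)) (let c = (1 == 2) in 5)) in (4 * 7)))
step 4: [let@0] (6 - (let q = ((if true then (\r.(\s.true)) else ((\t.(\a.(\b.b))) true)) (let c = (1 == 2) in 5)) in (4 * 7)))
step 5: [if@1.0.0] (6 - (let q = ((\r.(\s.true)) (let c = (1 == 2) in 5)) in (4 * 7)))
step 6: [delta@1.0.1.0] (6 - (let q = ((\r.(\s.true)) (let c = false in 5)) in (4 * 7)))
step 7: [let@1.0.1] (6 - (let q = ((\r.(\s.true)) 5) in (4 * 7)))
step 8: [beta@1.0] (6 - (let q = (\s.true) in (4 * 7)))
step 9: [let@1] (6 - (4 * 7))
step 10: [delta@1] (6 - 28)
step 11: [delta@root] -22

Answer: -22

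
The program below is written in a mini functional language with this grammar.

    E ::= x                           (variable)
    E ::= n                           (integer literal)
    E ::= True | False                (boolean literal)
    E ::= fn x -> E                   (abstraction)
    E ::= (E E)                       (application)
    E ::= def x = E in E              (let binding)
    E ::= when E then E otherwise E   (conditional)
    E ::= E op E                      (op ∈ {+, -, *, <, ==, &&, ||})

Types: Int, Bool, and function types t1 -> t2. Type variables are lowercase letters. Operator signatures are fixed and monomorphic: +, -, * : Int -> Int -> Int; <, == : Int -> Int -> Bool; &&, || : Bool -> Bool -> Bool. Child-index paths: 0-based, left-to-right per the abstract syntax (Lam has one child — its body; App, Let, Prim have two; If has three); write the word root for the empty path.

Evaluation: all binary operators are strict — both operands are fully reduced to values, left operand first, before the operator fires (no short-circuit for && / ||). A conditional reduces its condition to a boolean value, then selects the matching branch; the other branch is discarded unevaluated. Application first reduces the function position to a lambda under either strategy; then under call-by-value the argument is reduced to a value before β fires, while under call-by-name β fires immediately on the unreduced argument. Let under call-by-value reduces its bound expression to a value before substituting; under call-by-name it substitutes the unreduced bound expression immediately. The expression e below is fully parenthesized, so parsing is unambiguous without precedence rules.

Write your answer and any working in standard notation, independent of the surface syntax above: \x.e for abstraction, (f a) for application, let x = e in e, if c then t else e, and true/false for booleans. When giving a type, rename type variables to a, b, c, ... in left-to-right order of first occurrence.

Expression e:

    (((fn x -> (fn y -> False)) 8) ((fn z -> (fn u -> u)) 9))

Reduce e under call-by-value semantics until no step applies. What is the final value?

Answer: false

Trace:
step 0: (((\x.(\y.false)) 8) ((\z.(\u.u)) 9))
step 1: [beta@0] ((\y.false) ((\z.(\u.u)) 9))
step 2: [beta@1] ((\y.false) (\u.u))
step 3: [beta@root] false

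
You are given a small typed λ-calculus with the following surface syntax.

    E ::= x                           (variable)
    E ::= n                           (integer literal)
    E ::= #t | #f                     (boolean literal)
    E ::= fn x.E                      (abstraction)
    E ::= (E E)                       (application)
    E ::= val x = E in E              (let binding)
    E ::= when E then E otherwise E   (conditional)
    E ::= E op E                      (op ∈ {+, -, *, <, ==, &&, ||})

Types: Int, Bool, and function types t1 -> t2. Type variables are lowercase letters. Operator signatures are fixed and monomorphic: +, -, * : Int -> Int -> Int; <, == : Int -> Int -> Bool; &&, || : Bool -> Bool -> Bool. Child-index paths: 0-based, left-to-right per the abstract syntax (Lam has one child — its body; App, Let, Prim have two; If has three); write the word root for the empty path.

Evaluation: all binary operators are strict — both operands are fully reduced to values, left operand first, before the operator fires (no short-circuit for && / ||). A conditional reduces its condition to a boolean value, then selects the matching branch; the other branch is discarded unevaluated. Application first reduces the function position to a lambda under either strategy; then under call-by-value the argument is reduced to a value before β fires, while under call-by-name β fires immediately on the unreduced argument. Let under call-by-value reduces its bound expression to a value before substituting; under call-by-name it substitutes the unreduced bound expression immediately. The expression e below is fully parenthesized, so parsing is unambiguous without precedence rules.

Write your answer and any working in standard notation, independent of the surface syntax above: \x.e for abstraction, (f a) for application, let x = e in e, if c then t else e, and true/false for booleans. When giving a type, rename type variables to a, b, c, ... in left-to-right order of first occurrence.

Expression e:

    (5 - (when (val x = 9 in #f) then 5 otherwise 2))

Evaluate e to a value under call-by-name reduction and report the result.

Trace:
step 0: (5 - (if (let x = 9 in false) then 5 else 2))
step 1: [let@1.0] (5 - (if false then 5 else 2))
step 2: [if@1] (5 - 2)
step 3: [delta@root] 3

Answer: 3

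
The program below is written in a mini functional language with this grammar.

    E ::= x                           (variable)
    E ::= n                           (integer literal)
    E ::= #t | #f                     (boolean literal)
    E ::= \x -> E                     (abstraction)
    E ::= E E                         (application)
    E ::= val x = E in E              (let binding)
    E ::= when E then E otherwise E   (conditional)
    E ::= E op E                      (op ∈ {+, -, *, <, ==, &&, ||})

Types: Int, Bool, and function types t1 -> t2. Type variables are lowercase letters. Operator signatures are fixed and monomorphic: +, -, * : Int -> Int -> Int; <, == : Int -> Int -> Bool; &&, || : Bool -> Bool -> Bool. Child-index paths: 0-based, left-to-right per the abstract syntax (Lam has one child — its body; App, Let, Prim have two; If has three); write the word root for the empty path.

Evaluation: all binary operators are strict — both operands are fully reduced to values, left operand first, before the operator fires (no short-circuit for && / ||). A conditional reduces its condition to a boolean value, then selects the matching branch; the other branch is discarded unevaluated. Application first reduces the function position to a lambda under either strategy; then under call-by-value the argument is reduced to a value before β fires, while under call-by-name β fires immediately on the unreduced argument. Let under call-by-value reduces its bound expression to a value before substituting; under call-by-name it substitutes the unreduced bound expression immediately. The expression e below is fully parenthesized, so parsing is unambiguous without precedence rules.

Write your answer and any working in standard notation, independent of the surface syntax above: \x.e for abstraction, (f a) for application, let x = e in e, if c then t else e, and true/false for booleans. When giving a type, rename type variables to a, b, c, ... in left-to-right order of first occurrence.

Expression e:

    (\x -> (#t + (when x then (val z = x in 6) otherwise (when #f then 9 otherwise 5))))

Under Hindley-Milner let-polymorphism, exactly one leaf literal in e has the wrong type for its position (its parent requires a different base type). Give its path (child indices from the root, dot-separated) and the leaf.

Trace:
  unify Bool ~ Int
  FAIL: mismatch Bool ~ Int

Answer: 0.0 : true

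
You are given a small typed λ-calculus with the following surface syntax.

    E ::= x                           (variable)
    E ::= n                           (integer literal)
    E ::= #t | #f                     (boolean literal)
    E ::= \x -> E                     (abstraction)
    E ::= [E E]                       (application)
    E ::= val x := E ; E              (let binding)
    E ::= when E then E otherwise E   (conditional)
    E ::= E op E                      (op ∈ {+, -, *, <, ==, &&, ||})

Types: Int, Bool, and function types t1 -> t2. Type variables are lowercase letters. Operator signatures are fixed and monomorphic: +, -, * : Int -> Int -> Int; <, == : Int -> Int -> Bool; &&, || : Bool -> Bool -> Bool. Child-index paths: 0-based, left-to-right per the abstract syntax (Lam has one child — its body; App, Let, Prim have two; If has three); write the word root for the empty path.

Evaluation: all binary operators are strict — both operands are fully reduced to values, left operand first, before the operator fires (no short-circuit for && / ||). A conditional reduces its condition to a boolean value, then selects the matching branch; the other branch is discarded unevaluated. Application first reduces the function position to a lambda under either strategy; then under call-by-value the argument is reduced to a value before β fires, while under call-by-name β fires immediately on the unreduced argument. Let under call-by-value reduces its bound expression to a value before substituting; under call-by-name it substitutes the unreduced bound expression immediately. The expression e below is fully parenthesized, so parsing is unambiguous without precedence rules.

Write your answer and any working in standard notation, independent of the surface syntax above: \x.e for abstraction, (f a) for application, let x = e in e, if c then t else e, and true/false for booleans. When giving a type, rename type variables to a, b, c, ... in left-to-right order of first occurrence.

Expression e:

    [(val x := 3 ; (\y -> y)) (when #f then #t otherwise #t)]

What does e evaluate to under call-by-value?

Working:
step 0: ((let x = 3 in (\y.y)) (if false then true else true))
step 1: [let@0] ((\y.y) (if false then true else true))
step 2: [if@1] ((\y.y) true)
step 3: [beta@root] true

Answer: true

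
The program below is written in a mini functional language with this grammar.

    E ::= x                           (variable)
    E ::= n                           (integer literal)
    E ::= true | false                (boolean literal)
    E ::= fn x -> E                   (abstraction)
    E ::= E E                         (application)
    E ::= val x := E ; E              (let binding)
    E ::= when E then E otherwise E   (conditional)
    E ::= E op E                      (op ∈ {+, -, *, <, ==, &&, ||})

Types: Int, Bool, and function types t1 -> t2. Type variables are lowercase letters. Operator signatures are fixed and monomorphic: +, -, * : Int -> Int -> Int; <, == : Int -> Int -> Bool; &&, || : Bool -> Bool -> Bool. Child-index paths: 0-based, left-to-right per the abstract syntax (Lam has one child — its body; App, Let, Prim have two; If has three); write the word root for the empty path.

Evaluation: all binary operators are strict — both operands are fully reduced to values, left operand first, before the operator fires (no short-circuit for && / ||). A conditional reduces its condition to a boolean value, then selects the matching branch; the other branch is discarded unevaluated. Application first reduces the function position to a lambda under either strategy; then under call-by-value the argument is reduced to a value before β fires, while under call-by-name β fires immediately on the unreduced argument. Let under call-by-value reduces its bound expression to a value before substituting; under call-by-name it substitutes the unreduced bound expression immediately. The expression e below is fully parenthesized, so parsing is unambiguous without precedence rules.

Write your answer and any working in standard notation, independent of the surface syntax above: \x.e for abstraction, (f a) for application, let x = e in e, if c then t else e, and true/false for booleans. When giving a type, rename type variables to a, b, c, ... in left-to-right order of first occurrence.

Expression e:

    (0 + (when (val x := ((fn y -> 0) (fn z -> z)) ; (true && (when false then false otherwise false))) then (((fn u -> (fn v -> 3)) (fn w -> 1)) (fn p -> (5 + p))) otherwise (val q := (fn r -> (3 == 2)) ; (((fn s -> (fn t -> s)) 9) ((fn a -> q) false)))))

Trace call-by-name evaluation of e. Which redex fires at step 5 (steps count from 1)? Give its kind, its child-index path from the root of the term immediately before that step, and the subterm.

Trace:
step 0: (0 + (if (let x = ((\y.0) (\z.z)) in (true && (if false then false else false))) then (((\u.(\v.3)) (\w.1)) (\p.(5 + p))) else (let q = (\r.(3 == 2)) in (((\s.(\t.s)) 9) ((\a.q) false)))))
step 1: [let@1.0] (0 + (if (true && (if false then false else false)) then (((\u.(\v.3)) (\w.1)) (\p.(5 + p))) else (let q = (\r.(3 == 2)) in (((\s.(\t.s)) 9) ((\a.q) false)))))
step 2: [if@1.0.1] (0 + (if (true && false) then (((\u.(\v.3)) (\w.1)) (\p.(5 + p))) else (let q = (\r.(3 == 2)) in (((\s.(\t.s)) 9) ((\a.q) false)))))
step 3: [delta@1.0] (0 + (if false then (((\u.(\v.3)) (\w.1)) (\p.(5 + p))) else (let q = (\r.(3 == 2)) in (((\s.(\t.s)) 9) ((\a.q) false)))))
step 4: [if@1] (0 + (let q = (\r.(3 == 2)) in (((\s.(\t.s)) 9) ((\a.q) false))))
step 5: [let@1] (0 + (((\s.(\t.s)) 9) ((\a.(\r.(3 == 2))) false)))

Answer: let at 1 : (let q = (\r.(3 == 2)) in (((\s.(\t.s)) 9) ((\a.q) false)))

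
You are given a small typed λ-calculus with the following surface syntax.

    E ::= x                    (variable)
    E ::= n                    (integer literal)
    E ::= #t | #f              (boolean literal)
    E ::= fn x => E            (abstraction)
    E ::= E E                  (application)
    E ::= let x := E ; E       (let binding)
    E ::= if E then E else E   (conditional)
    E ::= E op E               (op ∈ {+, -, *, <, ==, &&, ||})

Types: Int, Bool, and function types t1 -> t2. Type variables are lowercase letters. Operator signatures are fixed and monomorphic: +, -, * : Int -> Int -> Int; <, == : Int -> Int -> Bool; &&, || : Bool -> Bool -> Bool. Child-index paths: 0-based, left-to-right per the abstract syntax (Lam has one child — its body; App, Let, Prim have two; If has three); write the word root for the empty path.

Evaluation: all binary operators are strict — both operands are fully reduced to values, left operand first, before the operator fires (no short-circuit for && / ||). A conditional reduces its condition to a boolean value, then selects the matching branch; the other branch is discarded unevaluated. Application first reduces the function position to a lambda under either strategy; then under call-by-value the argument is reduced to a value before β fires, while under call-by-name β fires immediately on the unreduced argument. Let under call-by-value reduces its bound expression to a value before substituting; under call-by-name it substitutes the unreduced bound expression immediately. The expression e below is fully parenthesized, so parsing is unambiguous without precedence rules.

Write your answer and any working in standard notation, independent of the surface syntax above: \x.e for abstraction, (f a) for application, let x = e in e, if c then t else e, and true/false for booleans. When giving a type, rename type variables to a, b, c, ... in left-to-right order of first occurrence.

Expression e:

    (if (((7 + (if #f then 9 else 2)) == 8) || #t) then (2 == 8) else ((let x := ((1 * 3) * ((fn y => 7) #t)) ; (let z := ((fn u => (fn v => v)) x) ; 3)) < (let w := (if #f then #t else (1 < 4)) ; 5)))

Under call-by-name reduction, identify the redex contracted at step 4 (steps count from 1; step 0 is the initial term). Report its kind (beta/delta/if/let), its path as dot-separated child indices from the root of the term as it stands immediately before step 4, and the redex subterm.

Answer: delta at 0 : (false || true)

Working:
step 0: (if (((7 + (if false then 9 else 2)) == 8) || true) then (2 == 8) else ((let x = ((1 * 3) * ((\y.7) true)) in (let z = ((\u.(\v.v)) x) in 3)) < (let w = (if false then true else (1 < 4)) in 5)))
step 1: [if@0.0.0.1] (if (((7 + 2) == 8) || true) then (2 == 8) else ((let x = ((1 * 3) * ((\y.7) true)) in (let z = ((\u.(\v.v)) x) in 3)) < (let w = (if false then true else (1 < 4)) in 5)))
step 2: [delta@0.0.0] (if ((9 == 8) || true) then (2 == 8) else ((let x = ((1 * 3) * ((\y.7) true)) in (let z = ((\u.(\v.v)) x) in 3)) < (let w = (if false then true else (1 < 4)) in 5)))
step 3: [delta@0.0] (if (false || true) then (2 == 8) else ((let x = ((1 * 3) * ((\y.7) true)) in (let z = ((\u.(\v.v)) x) in 3)) < (let w = (if false then true else (1 < 4)) in 5)))
step 4: [delta@0] (if true then (2 == 8) else ((let x = ((1 * 3) * ((\y.7) true)) in (let z = ((\u.(\v.v)) x) in 3)) < (let w = (if false then true else (1 < 4)) in 5)))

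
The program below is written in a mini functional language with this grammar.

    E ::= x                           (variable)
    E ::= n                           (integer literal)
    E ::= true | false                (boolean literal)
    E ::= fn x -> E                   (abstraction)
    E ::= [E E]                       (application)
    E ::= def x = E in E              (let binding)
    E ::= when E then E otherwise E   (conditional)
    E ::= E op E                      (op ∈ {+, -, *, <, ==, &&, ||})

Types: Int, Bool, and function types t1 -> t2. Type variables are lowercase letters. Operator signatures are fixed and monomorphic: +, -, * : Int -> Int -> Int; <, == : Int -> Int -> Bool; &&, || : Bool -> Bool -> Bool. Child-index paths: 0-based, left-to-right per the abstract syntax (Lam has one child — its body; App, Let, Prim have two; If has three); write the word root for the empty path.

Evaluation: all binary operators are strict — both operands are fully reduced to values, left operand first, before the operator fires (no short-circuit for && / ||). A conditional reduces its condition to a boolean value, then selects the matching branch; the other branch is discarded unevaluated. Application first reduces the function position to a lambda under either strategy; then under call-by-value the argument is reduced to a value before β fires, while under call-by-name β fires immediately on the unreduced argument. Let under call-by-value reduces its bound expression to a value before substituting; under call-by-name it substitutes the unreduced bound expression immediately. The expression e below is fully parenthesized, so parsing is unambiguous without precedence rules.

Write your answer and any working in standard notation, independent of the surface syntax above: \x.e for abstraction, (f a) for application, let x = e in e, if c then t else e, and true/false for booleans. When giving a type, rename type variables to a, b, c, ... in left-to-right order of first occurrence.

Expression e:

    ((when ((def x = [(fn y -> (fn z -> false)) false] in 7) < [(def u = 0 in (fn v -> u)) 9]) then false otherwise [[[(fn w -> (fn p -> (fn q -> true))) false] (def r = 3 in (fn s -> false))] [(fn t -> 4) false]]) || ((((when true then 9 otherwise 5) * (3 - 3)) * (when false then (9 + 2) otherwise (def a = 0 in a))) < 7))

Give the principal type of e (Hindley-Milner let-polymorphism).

Answer: Bool

Trace:
\z._ : b -> Bool
\y._ : a -> b -> Bool
  unify a -> b -> Bool ~ Bool -> c
  unify a ~ Bool
  unify b -> Bool ~ c
_ _ : b -> Bool
let x : forall. b -> Bool
  unify Int ~ Int
let u : Int
u : Int
\v._ : d -> Int
  unify d -> Int ~ Int -> e
  unify d ~ Int
  unify Int ~ e
_ _ : Int
  unify Int ~ Int
  unify Bool ~ Bool
\q._ : h -> Bool
\p._ : g -> h -> Bool
\w._ : f -> g -> h -> Bool
  unify f -> g -> h -> Bool ~ Bool -> i
  unify f ~ Bool
  unify g -> h -> Bool ~ i
_ _ : g -> h -> Bool
let r : Int
\s._ : j -> Bool
  unify g -> h -> Bool ~ (j -> Bool) -> k
  unify g ~ j -> Bool
  unify h -> Bool ~ k
_ _ : h -> Bool
\t._ : l -> Int
  unify l -> Int ~ Bool -> m
  unify l ~ Bool
  unify Int ~ m
_ _ : Int
  unify h -> Bool ~ Int -> n
  unify h ~ Int
  unify Bool ~ n
_ _ : Bool
  unify Bool ~ Bool
  unify Bool ~ Bool
  unify Bool ~ Bool
  unify Int ~ Int
  unify Int ~ Int
  unify Int ~ Int
  unify Int ~ Int
  unify Int ~ Int
  unify Int ~ Int
  unify Bool ~ Bool
  unify Int ~ Int
  unify Int ~ Int
let a : Int
a : Int
  unify Int ~ Int
  unify Int ~ Int
  unify Int ~ Int
  unify Int ~ Int
  unify Bool ~ Bool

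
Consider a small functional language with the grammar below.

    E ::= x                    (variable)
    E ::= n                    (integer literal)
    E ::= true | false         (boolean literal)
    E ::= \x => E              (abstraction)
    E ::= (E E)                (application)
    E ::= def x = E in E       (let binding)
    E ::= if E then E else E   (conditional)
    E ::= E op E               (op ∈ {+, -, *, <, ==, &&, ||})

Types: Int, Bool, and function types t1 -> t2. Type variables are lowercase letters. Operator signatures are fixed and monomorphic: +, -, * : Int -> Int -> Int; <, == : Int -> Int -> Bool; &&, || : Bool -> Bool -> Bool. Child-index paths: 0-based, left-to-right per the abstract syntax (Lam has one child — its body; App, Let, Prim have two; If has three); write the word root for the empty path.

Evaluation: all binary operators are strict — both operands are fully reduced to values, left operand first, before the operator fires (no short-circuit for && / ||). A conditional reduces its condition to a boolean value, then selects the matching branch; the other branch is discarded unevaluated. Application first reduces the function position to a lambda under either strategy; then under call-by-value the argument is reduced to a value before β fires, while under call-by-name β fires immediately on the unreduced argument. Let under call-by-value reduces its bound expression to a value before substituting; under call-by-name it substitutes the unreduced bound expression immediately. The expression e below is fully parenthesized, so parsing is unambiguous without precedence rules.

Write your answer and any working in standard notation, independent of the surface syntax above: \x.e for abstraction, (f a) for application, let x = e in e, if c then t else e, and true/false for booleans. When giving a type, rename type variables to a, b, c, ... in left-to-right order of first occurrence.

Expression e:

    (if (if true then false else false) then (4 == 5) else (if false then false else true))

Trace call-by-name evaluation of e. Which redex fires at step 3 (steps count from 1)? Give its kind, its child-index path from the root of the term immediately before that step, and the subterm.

Answer: if at root : (if false then false else true)

Working:
step 0: (if (if true then false else false) then (4 == 5) else (if false then false else true))
step 1: [if@0] (if false then (4 == 5) else (if false then false else true))
step 2: [if@root] (if false then false else true)
step 3: [if@root] true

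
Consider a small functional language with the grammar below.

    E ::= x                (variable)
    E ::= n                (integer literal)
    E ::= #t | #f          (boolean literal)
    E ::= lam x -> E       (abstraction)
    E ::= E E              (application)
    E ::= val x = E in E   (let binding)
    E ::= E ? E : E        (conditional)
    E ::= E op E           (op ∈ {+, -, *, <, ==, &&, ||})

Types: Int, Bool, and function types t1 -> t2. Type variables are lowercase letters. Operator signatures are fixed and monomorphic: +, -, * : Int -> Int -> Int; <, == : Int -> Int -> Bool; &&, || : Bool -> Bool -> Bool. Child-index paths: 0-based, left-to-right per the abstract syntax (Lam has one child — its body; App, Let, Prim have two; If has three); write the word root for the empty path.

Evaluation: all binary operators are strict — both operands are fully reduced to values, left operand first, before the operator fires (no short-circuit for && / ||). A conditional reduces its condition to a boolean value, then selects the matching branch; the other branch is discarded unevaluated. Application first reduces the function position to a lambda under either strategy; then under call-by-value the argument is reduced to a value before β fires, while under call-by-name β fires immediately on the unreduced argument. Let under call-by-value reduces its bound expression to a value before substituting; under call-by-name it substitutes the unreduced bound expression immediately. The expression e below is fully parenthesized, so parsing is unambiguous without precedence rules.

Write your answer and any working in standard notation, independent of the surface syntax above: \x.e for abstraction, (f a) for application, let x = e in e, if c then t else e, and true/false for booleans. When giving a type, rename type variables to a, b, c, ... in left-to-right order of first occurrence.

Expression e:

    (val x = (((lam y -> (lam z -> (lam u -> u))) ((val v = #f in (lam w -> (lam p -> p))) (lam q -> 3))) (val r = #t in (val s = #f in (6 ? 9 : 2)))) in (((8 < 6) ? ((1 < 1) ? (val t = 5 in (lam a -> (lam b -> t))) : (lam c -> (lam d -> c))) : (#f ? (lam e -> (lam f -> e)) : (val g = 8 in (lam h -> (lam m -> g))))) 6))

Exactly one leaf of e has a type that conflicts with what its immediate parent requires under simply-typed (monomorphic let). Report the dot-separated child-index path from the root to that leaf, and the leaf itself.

Answer: 0.1.1.1.0 : 6

Derivation:
u : c
\u._ : c -> c
\z._ : b -> c -> c
\y._ : a -> b -> c -> c
let v : Bool
p : e
\p._ : e -> e
\w._ : d -> e -> e
\q._ : f -> Int
  unify d -> e -> e ~ (f -> Int) -> g
  unify d ~ f -> Int
  unify e -> e ~ g
_ _ : e -> e
  unify a -> b -> c -> c ~ (e -> e) -> h
  unify a ~ e -> e
  unify b -> c -> c ~ h
_ _ : b -> c -> c
let r : Bool
let s : Bool
  unify Int ~ Bool
  FAIL: mismatch Int ~ Bool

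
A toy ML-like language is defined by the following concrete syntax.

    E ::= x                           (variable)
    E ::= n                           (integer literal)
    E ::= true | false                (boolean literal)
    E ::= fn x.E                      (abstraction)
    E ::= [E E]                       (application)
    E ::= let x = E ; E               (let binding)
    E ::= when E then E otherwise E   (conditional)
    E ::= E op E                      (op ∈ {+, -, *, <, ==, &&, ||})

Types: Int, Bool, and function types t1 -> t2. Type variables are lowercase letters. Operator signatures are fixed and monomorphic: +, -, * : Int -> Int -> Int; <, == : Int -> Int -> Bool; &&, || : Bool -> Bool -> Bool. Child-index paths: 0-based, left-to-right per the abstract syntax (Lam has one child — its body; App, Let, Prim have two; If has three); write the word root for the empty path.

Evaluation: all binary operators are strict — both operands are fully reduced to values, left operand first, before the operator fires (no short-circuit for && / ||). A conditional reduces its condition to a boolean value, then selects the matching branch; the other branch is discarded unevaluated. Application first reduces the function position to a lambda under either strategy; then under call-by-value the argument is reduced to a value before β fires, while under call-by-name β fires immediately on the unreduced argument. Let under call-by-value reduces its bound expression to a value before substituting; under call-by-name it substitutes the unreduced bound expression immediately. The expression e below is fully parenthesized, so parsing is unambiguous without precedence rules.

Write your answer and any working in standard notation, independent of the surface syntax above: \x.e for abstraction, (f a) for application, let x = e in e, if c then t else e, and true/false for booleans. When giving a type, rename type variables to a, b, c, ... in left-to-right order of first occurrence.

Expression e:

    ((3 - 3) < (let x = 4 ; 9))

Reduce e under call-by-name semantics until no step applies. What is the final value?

Derivation:
step 0: ((3 - 3) < (let x = 4 in 9))
step 1: [delta@0] (0 < (let x = 4 in 9))
step 2: [let@1] (0 < 9)
step 3: [delta@root] true

Answer: true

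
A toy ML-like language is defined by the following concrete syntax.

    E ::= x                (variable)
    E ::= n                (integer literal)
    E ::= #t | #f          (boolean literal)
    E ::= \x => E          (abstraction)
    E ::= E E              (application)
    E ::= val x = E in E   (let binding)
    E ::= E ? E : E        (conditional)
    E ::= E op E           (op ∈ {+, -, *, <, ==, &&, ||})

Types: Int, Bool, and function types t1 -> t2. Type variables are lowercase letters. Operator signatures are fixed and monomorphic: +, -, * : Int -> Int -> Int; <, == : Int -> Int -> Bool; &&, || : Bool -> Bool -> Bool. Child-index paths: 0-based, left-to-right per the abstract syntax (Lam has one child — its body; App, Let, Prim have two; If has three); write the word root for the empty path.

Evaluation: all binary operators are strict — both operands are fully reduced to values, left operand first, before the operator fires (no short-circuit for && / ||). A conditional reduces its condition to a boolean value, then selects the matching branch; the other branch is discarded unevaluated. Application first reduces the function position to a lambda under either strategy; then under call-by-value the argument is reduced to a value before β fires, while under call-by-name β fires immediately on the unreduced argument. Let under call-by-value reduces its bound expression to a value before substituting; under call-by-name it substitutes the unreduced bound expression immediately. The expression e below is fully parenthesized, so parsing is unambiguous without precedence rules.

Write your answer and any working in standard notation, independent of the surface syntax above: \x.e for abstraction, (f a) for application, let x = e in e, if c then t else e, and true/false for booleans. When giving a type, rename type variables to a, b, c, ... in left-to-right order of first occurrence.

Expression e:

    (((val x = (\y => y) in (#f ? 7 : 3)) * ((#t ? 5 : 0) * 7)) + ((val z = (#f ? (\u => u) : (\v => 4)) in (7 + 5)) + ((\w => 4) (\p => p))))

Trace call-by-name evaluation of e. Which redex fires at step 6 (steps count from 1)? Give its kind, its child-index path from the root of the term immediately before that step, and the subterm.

Derivation:
step 0: (((let x = (\y.y) in (if false then 7 else 3)) * ((if true then 5 else 0) * 7)) + ((let z = (if false then (\u.u) else (\v.4)) in (7 + 5)) + ((\w.4) (\p.p))))
step 1: [let@0.0] (((if false then 7 else 3) * ((if true then 5 else 0) * 7)) + ((let z = (if false then (\u.u) else (\v.4)) in (7 + 5)) + ((\w.4) (\p.p))))
step 2: [if@0.0] ((3 * ((if true then 5 else 0) * 7)) + ((let z = (if false then (\u.u) else (\v.4)) in (7 + 5)) + ((\w.4) (\p.p))))
step 3: [if@0.1.0] ((3 * (5 * 7)) + ((let z = (if false then (\u.u) else (\v.4)) in (7 + 5)) + ((\w.4) (\p.p))))
step 4: [delta@0.1] ((3 * 35) + ((let z = (if false then (\u.u) else (\v.4)) in (7 + 5)) + ((\w.4) (\p.p))))
step 5: [delta@0] (105 + ((let z = (if false then (\u.u) else (\v.4)) in (7 + 5)) + ((\w.4) (\p.p))))
step 6: [let@1.0] (105 + ((7 + 5) + ((\w.4) (\p.p))))

Answer: let at 1.0 : (let z = (if false then (\u.u) else (\v.4)) in (7 + 5))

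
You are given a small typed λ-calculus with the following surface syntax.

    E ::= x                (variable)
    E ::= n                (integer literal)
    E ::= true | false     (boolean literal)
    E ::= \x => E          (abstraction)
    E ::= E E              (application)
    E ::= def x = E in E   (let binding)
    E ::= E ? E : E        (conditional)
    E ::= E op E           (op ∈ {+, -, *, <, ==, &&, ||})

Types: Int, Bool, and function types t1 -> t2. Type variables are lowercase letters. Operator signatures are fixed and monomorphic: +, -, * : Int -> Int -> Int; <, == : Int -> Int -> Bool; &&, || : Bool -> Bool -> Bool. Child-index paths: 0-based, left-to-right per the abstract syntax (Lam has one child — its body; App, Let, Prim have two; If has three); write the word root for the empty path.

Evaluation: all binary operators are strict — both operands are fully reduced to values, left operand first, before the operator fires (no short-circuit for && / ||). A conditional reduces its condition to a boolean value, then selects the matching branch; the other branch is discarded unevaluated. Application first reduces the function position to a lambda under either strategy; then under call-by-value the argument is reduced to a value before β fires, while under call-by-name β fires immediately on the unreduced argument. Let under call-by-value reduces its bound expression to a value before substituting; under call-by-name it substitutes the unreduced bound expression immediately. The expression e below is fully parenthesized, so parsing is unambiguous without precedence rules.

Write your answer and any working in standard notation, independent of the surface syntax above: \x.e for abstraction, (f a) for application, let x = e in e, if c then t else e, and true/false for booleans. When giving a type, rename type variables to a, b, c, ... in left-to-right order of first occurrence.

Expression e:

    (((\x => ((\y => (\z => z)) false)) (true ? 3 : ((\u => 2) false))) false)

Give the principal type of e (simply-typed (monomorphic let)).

Answer: Bool

Trace:
z : c
\z._ : c -> c
\y._ : b -> c -> c
  unify b -> c -> c ~ Bool -> d
  unify b ~ Bool
  unify c -> c ~ d
_ _ : c -> c
\x._ : a -> c -> c
  unify Bool ~ Bool
\u._ : e -> Int
  unify e -> Int ~ Bool -> f
  unify e ~ Bool
  unify Int ~ f
_ _ : Int
  unify Int ~ Int
  unify a -> c -> c ~ Int -> g
  unify a ~ Int
  unify c -> c ~ g
_ _ : c -> c
  unify c -> c ~ Bool -> h
  unify c ~ Bool
  unify Bool ~ h
_ _ : Bool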